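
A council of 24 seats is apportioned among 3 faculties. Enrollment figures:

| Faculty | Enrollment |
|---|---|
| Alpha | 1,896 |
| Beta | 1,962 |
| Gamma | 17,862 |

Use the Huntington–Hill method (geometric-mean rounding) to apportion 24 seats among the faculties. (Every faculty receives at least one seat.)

Alpha 2, Beta 2, Gamma 20

With divisor 894: modified quotas Alpha 2.121, Beta 2.195, Gamma 19.980.
Geometric-mean thresholds: Alpha √(2·3)=2.449, Beta √(2·3)=2.449, Gamma √(19·20)=19.494.
Each quota rounded against its threshold gives Alpha 2, Beta 2, Gamma 20 (total 24).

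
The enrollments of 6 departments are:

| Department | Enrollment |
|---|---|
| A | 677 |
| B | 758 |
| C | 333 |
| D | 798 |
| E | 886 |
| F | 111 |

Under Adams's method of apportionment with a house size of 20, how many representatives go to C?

Standard divisor 3563/20 ≈ 178.15; standard quotas: A 3.800, B 4.255, C 1.869, D 4.479, E 4.973, F 0.623.
Rounding up gives 4, 5, 2, 5, 5, 1 = 22 seats, so the divisor must be adjusted.
With modified divisor 210: modified quotas A 3.224, B 3.610, C 1.586, D 3.800, E 4.219, F 0.529.
Rounding up: A 4, B 4, C 2, D 4, E 5, F 1 (total 20).
C receives 2.

2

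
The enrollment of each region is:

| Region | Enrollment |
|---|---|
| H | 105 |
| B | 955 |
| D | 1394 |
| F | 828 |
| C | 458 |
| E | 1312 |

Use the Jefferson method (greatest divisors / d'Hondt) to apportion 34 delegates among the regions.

Standard divisor 5052/34 ≈ 148.588; standard quotas: H 0.707, B 6.427, D 9.382, F 5.572, C 3.082, E 8.830.
Rounding down gives 0, 6, 9, 5, 3, 8 = 31 seats, so the divisor must be adjusted.
With modified divisor 137: modified quotas H 0.766, B 6.971, D 10.175, F 6.044, C 3.343, E 9.577.
Rounding down: H 0, B 6, D 10, F 6, C 3, E 9 (total 34).

H 0; B 6; D 10; F 6; C 3; E 9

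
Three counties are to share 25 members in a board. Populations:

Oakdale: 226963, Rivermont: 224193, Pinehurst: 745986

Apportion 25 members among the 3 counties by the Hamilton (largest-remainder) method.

Standard divisor: 1197142 ÷ 25 ≈ 47885.68.
Standard quotas: Oakdale 4.7397, Rivermont 4.6818, Pinehurst 15.5785.
Lower quotas: Oakdale 4, Rivermont 4, Pinehurst 15 (sum 23, leaving 2 seats).
Remainders in descending order: Oakdale 0.7397, Rivermont 0.6818, Pinehurst 0.5785.
Largest remainders: Oakdale, Rivermont receive the extra seats.

Oakdale: 5; Rivermont: 5; Pinehurst: 15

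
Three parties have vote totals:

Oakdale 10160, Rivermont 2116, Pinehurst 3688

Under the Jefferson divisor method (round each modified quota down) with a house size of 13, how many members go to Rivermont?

1

Standard divisor 15964/13 ≈ 1228; standard quotas: Oakdale 8.274, Rivermont 1.723, Pinehurst 3.003.
Rounding down gives 8, 1, 3 = 12 seats, so the divisor must be adjusted.
With modified divisor 1100: modified quotas Oakdale 9.236, Rivermont 1.924, Pinehurst 3.353.
Rounding down: Oakdale 9, Rivermont 1, Pinehurst 3 (total 13).
Rivermont receives 1.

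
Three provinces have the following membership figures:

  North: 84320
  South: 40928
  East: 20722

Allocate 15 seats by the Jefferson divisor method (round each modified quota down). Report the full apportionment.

Standard divisor 145970/15 ≈ 9731.333; standard quotas: North 8.665, South 4.206, East 2.129.
Rounding down gives 8, 4, 2 = 14 seats, so the divisor must be adjusted.
With modified divisor 8900: modified quotas North 9.474, South 4.599, East 2.328.
Rounding down: North 9, South 4, East 2 (total 15).

North 9, South 4, East 2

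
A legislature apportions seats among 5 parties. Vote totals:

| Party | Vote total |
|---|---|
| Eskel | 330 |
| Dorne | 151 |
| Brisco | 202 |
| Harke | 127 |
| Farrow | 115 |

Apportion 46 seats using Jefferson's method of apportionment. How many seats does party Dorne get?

Standard divisor 925/46 ≈ 20.109; standard quotas: Eskel 16.411, Dorne 7.509, Brisco 10.045, Harke 6.316, Farrow 5.719.
Rounding down gives 16, 7, 10, 6, 5 = 44 seats, so the divisor must be adjusted.
With modified divisor 19: modified quotas Eskel 17.368, Dorne 7.947, Brisco 10.632, Harke 6.684, Farrow 6.053.
Rounding down: Eskel 17, Dorne 7, Brisco 10, Harke 6, Farrow 6 (total 46).
Dorne receives 7.

7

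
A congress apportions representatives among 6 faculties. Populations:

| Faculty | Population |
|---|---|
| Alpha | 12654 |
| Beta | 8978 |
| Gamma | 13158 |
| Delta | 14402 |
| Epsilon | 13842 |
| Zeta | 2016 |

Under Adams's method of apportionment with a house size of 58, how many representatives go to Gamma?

Standard divisor 65050/58 ≈ 1121.552; standard quotas: Alpha 11.283, Beta 8.005, Gamma 11.732, Delta 12.841, Epsilon 12.342, Zeta 1.798.
Rounding up gives 12, 9, 12, 13, 13, 2 = 61 seats, so the divisor must be adjusted.
With modified divisor 1170: modified quotas Alpha 10.815, Beta 7.674, Gamma 11.246, Delta 12.309, Epsilon 11.831, Zeta 1.723.
Rounding up: Alpha 11, Beta 8, Gamma 12, Delta 13, Epsilon 12, Zeta 2 (total 58).
Gamma receives 12.

12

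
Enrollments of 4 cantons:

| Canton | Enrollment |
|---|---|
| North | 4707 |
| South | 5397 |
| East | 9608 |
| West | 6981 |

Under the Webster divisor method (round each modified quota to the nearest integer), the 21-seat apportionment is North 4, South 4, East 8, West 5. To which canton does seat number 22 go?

West

Priority for the next seat is population ÷ (current seats + 0.5).
Priorities: North 1046.000, South 1199.333, East 1130.353, West 1269.273.
Highest priority: West.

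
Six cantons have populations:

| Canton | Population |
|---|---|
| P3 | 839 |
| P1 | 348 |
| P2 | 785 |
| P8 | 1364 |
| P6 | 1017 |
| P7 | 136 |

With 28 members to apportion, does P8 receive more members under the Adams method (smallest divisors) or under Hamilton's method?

Adams: P3 5, P1 3, P2 5, P8 8, P6 6, P7 1.
Hamilton: P3 5, P1 2, P2 5, P8 9, P6 6, P7 1.
P8 gets 8 under Adams and 9 under Hamilton.

Hamilton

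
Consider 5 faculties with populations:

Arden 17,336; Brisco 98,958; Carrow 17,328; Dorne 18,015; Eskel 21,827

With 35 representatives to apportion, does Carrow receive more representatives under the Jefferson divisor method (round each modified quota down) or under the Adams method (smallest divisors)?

Adams

Jefferson: Arden 3, Brisco 21, Carrow 3, Dorne 4, Eskel 4.
Adams: Arden 4, Brisco 19, Carrow 4, Dorne 4, Eskel 4.
Carrow gets 3 under Jefferson and 4 under Adams.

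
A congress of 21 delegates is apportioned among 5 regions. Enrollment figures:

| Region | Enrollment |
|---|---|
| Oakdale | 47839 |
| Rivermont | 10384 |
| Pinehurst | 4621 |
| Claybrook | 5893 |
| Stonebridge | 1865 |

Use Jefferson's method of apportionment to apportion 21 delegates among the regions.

Oakdale 16; Rivermont 3; Pinehurst 1; Claybrook 1; Stonebridge 0

Standard divisor 70602/21 ≈ 3362; standard quotas: Oakdale 14.229, Rivermont 3.089, Pinehurst 1.374, Claybrook 1.753, Stonebridge 0.555.
Rounding down gives 14, 3, 1, 1, 0 = 19 seats, so the divisor must be adjusted.
With modified divisor 2976.91: modified quotas Oakdale 16.070, Rivermont 3.488, Pinehurst 1.552, Claybrook 1.980, Stonebridge 0.626.
Rounding down: Oakdale 16, Rivermont 3, Pinehurst 1, Claybrook 1, Stonebridge 0 (total 21).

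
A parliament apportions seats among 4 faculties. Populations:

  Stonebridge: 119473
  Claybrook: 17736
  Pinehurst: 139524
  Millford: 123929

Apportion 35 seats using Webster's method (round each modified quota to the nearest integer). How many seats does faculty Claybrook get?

2

Standard divisor 400662/35 ≈ 11447.486; standard quotas: Stonebridge 10.437, Claybrook 1.549, Pinehurst 12.188, Millford 10.826.
Rounding to the nearest integer gives Stonebridge 10, Claybrook 2, Pinehurst 12, Millford 11 — total 35, matching the house size, so no adjustment is needed.
Claybrook receives 2.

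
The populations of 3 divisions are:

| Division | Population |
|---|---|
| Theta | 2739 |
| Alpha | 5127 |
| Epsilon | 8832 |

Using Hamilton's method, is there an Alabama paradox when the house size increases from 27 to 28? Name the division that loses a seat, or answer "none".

At 27 seats: Theta 5, Alpha 8, Epsilon 14.
At 28 seats: Theta 4, Alpha 9, Epsilon 15.
Theta drops from 5 to 4.

Theta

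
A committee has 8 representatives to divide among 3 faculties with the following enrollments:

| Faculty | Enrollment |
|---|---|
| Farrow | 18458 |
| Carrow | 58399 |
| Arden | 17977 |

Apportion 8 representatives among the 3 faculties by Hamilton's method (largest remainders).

Farrow 2, Carrow 5, Arden 1

Total 94834; standard divisor 94834/8 ≈ 11854.25.
Standard quotas: Farrow 1.5571, Carrow 4.9264, Arden 1.5165.
Lower quotas: Farrow 1, Carrow 4, Arden 1 (sum 6, leaving 2 seats).
Remainders in descending order: Carrow 0.9264, Farrow 0.5571, Arden 0.5165.
Largest remainders: Carrow, Farrow receive the extra seats.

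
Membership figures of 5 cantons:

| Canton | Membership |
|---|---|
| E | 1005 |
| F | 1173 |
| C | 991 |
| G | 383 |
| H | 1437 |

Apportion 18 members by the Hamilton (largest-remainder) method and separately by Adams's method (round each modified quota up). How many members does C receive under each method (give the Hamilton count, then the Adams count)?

4 and 3

Hamilton: E 4, F 4, C 4, G 1, H 5.
Adams: E 4, F 4, C 3, G 2, H 5.
C gets 4 under Hamilton and 3 under Adams.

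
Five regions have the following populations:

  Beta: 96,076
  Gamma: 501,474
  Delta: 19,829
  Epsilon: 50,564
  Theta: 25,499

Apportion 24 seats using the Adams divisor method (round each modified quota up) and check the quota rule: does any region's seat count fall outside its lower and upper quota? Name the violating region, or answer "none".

Gamma

Standard quotas: Beta 3.325, Gamma 17.356, Delta 0.686, Epsilon 1.750, Theta 0.883.
Adams allocation: Beta 4, Gamma 16, Delta 1, Epsilon 2, Theta 1.
Gamma has quota 17.356 (lower 17, upper 18) but receives 16 — outside the quota interval.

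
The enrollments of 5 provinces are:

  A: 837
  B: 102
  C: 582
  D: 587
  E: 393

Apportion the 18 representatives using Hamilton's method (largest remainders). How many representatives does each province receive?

A=6, B=1, C=4, D=4, E=3

Standard divisor: 2501 ÷ 18 ≈ 138.944.
Standard quotas: A 6.024, B 0.734, C 4.189, D 4.225, E 2.828.
Lower quotas: A 6, B 0, C 4, D 4, E 2 (sum 16, leaving 2 seats).
Remainders in descending order: E 0.828, B 0.734, D 0.225, C 0.189, A 0.024.
The surplus seats go to E, B.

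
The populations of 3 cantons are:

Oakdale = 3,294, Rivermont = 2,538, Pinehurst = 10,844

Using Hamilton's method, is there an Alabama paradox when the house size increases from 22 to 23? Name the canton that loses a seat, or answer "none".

Rivermont

At 22 seats: Oakdale 4, Rivermont 4, Pinehurst 14.
At 23 seats: Oakdale 5, Rivermont 3, Pinehurst 15.
Rivermont drops from 4 to 3.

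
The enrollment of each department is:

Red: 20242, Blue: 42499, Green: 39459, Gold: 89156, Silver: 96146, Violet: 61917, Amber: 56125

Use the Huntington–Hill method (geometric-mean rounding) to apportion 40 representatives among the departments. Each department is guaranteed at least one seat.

With divisor 10191: modified quotas Red 1.986, Blue 4.170, Green 3.872, Gold 8.749, Silver 9.434, Violet 6.076, Amber 5.507.
Geometric-mean thresholds: Red √(1·2)=1.414, Blue √(4·5)=4.472, Green √(3·4)=3.464, Gold √(8·9)=8.485, Silver √(9·10)=9.487, Violet √(6·7)=6.481, Amber √(5·6)=5.477.
Each quota rounded against its threshold gives Red 2, Blue 4, Green 4, Gold 9, Silver 9, Violet 6, Amber 6 (total 40).

Red 2; Blue 4; Green 4; Gold 9; Silver 9; Violet 6; Amber 6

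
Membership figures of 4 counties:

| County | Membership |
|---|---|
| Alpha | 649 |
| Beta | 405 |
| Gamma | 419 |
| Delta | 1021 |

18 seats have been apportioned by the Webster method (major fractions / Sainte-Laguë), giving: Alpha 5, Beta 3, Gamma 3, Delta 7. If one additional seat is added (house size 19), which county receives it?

Priority for the next seat is population ÷ (current seats + 0.5).
Priorities: Alpha 118.000, Beta 115.714, Gamma 119.714, Delta 136.133.
Highest priority: Delta.

Delta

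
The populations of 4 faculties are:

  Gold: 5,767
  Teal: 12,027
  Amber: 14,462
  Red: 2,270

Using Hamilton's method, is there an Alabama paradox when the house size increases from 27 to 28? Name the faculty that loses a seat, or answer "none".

At 27 seats: Gold 5, Teal 9, Amber 11, Red 2.
At 28 seats: Gold 4, Teal 10, Amber 12, Red 2.
Gold drops from 5 to 4.

Gold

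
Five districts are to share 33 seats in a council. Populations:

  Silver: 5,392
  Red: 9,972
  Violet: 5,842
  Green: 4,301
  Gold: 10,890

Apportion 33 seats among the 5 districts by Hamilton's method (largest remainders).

Standard divisor: 36397 ÷ 33 ≈ 1102.939.
Standard quotas: Silver 4.8888, Red 9.0413, Violet 5.2968, Green 3.8996, Gold 9.8736.
Lower quotas: Silver 4, Red 9, Violet 5, Green 3, Gold 9 (sum 30, leaving 3 seats).
Remainders in descending order: Green 0.8996, Silver 0.8888, Gold 0.8736, Violet 0.2968, Red 0.0413.
The surplus seats go to Green, Silver, Gold.

Silver: 5, Red: 9, Violet: 5, Green: 4, Gold: 10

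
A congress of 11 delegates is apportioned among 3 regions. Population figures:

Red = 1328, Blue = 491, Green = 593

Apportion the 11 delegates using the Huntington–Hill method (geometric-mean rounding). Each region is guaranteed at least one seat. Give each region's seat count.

Red 6, Blue 2, Green 3

With divisor 224: modified quotas Red 5.929, Blue 2.192, Green 2.647.
Geometric-mean thresholds: Red √(5·6)=5.477, Blue √(2·3)=2.449, Green √(2·3)=2.449.
Each quota rounded against its threshold gives Red 6, Blue 2, Green 3 (total 11).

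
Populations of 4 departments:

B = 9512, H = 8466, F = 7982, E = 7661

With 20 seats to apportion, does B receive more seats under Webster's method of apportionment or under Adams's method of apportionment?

Webster: B 6, H 5, F 5, E 4.
Adams: B 5, H 5, F 5, E 5.
B gets 6 under Webster and 5 under Adams.

Webster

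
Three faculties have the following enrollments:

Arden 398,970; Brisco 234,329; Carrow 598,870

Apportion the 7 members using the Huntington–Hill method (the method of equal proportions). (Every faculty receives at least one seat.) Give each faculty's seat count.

Arden=2; Brisco=1; Carrow=4

With divisor 169287: modified quotas Arden 2.357, Brisco 1.384, Carrow 3.538.
Geometric-mean thresholds: Arden √(2·3)=2.449, Brisco √(1·2)=1.414, Carrow √(3·4)=3.464.
Each quota rounded against its threshold gives Arden 2, Brisco 1, Carrow 4 (total 7).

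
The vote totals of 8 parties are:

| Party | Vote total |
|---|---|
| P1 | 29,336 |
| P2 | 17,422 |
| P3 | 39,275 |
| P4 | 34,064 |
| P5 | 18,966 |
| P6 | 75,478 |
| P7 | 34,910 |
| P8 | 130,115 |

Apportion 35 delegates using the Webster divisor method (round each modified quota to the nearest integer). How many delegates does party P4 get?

Standard divisor 379566/35 ≈ 10844.743; standard quotas: P1 2.705, P2 1.606, P3 3.622, P4 3.141, P5 1.749, P6 6.960, P7 3.219, P8 11.998.
Rounding to the nearest integer gives 3, 2, 4, 3, 2, 7, 3, 12 = 36 seats, so the divisor must be adjusted.
With modified divisor 11286.5: modified quotas P1 2.599, P2 1.544, P3 3.480, P4 3.018, P5 1.680, P6 6.687, P7 3.093, P8 11.528.
Rounding to the nearest integer: P1 3, P2 2, P3 3, P4 3, P5 2, P6 7, P7 3, P8 12 (total 35).
P4 receives 3.

3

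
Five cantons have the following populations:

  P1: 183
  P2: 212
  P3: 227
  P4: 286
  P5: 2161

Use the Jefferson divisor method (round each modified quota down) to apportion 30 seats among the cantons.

Standard divisor 3069/30 ≈ 102.3; standard quotas: P1 1.789, P2 2.072, P3 2.219, P4 2.796, P5 21.124.
Rounding down gives 1, 2, 2, 2, 21 = 28 seats, so the divisor must be adjusted.
With modified divisor 94.6: modified quotas P1 1.934, P2 2.241, P3 2.400, P4 3.023, P5 22.844.
Rounding down: P1 1, P2 2, P3 2, P4 3, P5 22 (total 30).

P1 1; P2 2; P3 2; P4 3; P5 22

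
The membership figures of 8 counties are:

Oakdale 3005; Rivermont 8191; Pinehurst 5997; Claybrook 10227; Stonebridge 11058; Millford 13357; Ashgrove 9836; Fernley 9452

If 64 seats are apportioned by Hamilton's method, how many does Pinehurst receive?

Total 71123; standard divisor 71123/64 ≈ 1111.297.
Standard quotas: Oakdale 2.7040, Rivermont 7.3707, Pinehurst 5.3964, Claybrook 9.2028, Stonebridge 9.9505, Millford 12.0193, Ashgrove 8.8509, Fernley 8.5054.
Lower quotas: Oakdale 2, Rivermont 7, Pinehurst 5, Claybrook 9, Stonebridge 9, Millford 12, Ashgrove 8, Fernley 8 (sum 60, leaving 4 seats).
Remainders in descending order: Stonebridge 0.9505, Ashgrove 0.8509, Oakdale 0.7040, Fernley 0.5054, Pinehurst 0.3964, Rivermont 0.3707, Claybrook 0.2028, Millford 0.0193.
Largest remainders: Stonebridge, Ashgrove, Oakdale, Fernley receive the extra seats.
Pinehurst receives 5.

5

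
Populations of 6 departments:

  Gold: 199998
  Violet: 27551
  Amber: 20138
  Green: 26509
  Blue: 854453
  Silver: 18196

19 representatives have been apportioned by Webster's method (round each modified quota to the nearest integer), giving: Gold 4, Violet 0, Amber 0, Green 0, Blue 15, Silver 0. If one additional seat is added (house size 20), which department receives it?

Blue

Priority for the next seat is population ÷ (current seats + 0.5).
Priorities: Gold 44444.000, Violet 55102.000, Amber 40276.000, Green 53018.000, Blue 55126.000, Silver 36392.000.
Highest priority: Blue.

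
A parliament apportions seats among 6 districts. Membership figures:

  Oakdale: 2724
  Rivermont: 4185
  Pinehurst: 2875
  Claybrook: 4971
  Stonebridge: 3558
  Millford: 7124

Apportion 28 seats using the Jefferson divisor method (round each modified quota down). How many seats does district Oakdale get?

Standard divisor 25437/28 ≈ 908.464; standard quotas: Oakdale 2.998, Rivermont 4.607, Pinehurst 3.165, Claybrook 5.472, Stonebridge 3.916, Millford 7.842.
Rounding down gives 2, 4, 3, 5, 3, 7 = 24 seats, so the divisor must be adjusted.
With modified divisor 833: modified quotas Oakdale 3.270, Rivermont 5.024, Pinehurst 3.451, Claybrook 5.968, Stonebridge 4.271, Millford 8.552.
Rounding down: Oakdale 3, Rivermont 5, Pinehurst 3, Claybrook 5, Stonebridge 4, Millford 8 (total 28).
Oakdale receives 3.

3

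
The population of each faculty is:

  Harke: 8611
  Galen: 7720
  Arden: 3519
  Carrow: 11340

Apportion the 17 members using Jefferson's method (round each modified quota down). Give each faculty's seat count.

Harke: 5, Galen: 4, Arden: 2, Carrow: 6

Standard divisor 31190/17 ≈ 1834.706; standard quotas: Harke 4.693, Galen 4.208, Arden 1.918, Carrow 6.181.
Rounding down gives 4, 4, 1, 6 = 15 seats, so the divisor must be adjusted.
With modified divisor 1700: modified quotas Harke 5.065, Galen 4.541, Arden 2.070, Carrow 6.671.
Rounding down: Harke 5, Galen 4, Arden 2, Carrow 6 (total 17).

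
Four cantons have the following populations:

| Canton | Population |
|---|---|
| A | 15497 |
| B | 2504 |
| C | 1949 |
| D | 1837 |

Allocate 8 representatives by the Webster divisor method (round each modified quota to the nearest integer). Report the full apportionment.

A 5, B 1, C 1, D 1

Standard divisor 21787/8 ≈ 2723.375; standard quotas: A 5.690, B 0.919, C 0.716, D 0.675.
Rounding to the nearest integer gives 6, 1, 1, 1 = 9 seats, so the divisor must be adjusted.
With modified divisor 3100: modified quotas A 4.999, B 0.808, C 0.629, D 0.593.
Rounding to the nearest integer: A 5, B 1, C 1, D 1 (total 8).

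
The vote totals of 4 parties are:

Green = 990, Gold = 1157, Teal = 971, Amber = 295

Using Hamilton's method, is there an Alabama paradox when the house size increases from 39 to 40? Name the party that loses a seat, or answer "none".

At 39 seats: Green 11, Gold 13, Teal 11, Amber 4.
At 40 seats: Green 12, Gold 14, Teal 11, Amber 3.
Amber drops from 4 to 3.

Amber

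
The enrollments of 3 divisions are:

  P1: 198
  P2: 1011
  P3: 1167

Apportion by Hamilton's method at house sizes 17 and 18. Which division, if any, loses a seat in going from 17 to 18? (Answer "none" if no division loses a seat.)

At 17 seats: P1 2, P2 7, P3 8.
At 18 seats: P1 1, P2 8, P3 9.
P1 drops from 2 to 1.

P1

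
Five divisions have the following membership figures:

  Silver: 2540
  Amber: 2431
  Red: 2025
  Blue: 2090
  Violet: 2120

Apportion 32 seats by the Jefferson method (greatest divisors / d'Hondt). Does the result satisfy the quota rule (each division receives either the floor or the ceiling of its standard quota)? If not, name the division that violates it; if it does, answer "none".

Standard quotas: Silver 7.253, Amber 6.942, Red 5.783, Blue 5.968, Violet 6.054.
Jefferson allocation: Silver 7, Amber 7, Red 6, Blue 6, Violet 6.
Every allocation lies between the lower and upper quota.

none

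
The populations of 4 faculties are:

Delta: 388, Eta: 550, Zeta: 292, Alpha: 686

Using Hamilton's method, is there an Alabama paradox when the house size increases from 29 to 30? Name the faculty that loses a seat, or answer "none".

At 29 seats: Delta 6, Eta 8, Zeta 5, Alpha 10.
At 30 seats: Delta 6, Eta 9, Zeta 4, Alpha 11.
Zeta drops from 5 to 4.

Zeta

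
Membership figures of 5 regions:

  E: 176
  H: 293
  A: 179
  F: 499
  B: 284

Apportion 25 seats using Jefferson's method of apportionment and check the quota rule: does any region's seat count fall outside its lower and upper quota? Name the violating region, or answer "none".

none

Standard quotas: E 3.075, H 5.119, A 3.127, F 8.718, B 4.962.
Jefferson allocation: E 3, H 5, A 3, F 9, B 5.
Every allocation lies between the lower and upper quota.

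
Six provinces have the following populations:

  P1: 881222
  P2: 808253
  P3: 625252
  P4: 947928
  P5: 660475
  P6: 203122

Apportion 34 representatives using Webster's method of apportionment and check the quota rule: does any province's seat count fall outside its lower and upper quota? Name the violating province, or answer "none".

none

Standard quotas: P1 7.261, P2 6.660, P3 5.152, P4 7.811, P5 5.442, P6 1.674.
Webster allocation: P1 7, P2 7, P3 5, P4 8, P5 5, P6 2.
Every allocation lies between the lower and upper quota.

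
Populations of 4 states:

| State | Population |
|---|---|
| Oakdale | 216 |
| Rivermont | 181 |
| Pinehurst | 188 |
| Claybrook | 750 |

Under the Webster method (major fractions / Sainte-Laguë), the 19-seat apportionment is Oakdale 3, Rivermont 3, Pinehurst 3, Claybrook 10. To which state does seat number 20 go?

Priority for the next seat is population ÷ (current seats + 0.5).
Priorities: Oakdale 61.714, Rivermont 51.714, Pinehurst 53.714, Claybrook 71.429.
Highest priority: Claybrook.

Claybrook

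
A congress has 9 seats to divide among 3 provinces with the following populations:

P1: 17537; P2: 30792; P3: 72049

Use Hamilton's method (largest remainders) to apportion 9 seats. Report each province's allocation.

P1 1, P2 2, P3 6

Total 120378; standard divisor 120378/9 ≈ 13375.333.
Standard quotas: P1 1.3111, P2 2.3021, P3 5.3867.
Lower quotas: P1 1, P2 2, P3 5 (sum 8, leaving 1 seat).
Remainders in descending order: P3 0.3867, P1 0.3111, P2 0.3021.
Largest remainder: P3 receives the extra seat.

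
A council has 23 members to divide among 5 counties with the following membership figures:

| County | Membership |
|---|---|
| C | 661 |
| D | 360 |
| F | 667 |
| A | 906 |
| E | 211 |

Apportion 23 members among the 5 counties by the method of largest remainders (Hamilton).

Total 2805; standard divisor 2805/23 ≈ 121.957.
Standard quotas: C 5.420, D 2.952, F 5.469, A 7.429, E 1.730.
Lower quotas: C 5, D 2, F 5, A 7, E 1 (sum 20, leaving 3 seats).
Remainders in descending order: D 0.952, E 0.730, F 0.469, A 0.429, C 0.420.
The surplus seats go to D, E, F.

C 5, D 3, F 6, A 7, E 2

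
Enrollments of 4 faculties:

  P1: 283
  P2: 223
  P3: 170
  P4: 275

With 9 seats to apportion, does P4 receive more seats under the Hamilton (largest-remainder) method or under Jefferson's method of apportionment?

Jefferson

Hamilton: P1 3, P2 2, P3 2, P4 2.
Jefferson: P1 3, P2 2, P3 1, P4 3.
P4 gets 2 under Hamilton and 3 under Jefferson.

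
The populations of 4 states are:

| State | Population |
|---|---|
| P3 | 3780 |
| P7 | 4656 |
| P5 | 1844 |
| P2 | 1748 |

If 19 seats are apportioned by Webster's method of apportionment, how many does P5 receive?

Standard divisor 12028/19 ≈ 633.053; standard quotas: P3 5.971, P7 7.355, P5 2.913, P2 2.761.
Rounding to the nearest integer gives P3 6, P7 7, P5 3, P2 3 — total 19, matching the house size, so no adjustment is needed.
P5 receives 3.

3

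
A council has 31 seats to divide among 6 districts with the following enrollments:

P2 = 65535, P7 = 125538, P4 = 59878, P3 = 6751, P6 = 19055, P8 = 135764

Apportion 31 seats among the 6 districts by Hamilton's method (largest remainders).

The standard divisor is 412521/31 ≈ 13307.129.
Standard quotas: P2 4.9248, P7 9.4339, P4 4.4997, P3 0.5073, P6 1.4319, P8 10.2024.
Lower quotas: P2 4, P7 9, P4 4, P3 0, P6 1, P8 10 (sum 28, leaving 3 seats).
Remainders in descending order: P2 0.9248, P3 0.5073, P4 0.4997, P7 0.4339, P6 0.4319, P8 0.2024.
The surplus seats go to P2, P3, P4.

P2=5, P7=9, P4=5, P3=1, P6=1, P8=10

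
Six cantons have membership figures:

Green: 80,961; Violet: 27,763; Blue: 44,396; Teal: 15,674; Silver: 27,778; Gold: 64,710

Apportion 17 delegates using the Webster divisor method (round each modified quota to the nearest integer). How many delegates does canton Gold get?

4

Standard divisor 261282/17 ≈ 15369.529; standard quotas: Green 5.268, Violet 1.806, Blue 2.889, Teal 1.020, Silver 1.807, Gold 4.210.
Rounding to the nearest integer gives Green 5, Violet 2, Blue 3, Teal 1, Silver 2, Gold 4 — total 17, matching the house size, so no adjustment is needed.
Gold receives 4.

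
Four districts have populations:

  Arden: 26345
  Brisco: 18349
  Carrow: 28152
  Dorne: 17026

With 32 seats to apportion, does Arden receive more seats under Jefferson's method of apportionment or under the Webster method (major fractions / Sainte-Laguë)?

Jefferson

Jefferson: Arden 10, Brisco 6, Carrow 10, Dorne 6.
Webster: Arden 9, Brisco 7, Carrow 10, Dorne 6.
Arden gets 10 under Jefferson and 9 under Webster.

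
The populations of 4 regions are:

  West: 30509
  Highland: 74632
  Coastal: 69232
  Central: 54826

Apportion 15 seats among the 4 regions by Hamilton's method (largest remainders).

West 2, Highland 5, Coastal 4, Central 4

Standard divisor: 229199 ÷ 15 ≈ 15279.933.
Standard quotas: West 1.9967, Highland 4.8843, Coastal 4.5309, Central 3.5881.
Lower quotas: West 1, Highland 4, Coastal 4, Central 3 (sum 12, leaving 3 seats).
Remainders in descending order: West 0.9967, Highland 0.8843, Central 0.5881, Coastal 0.5309.
Largest remainders: West, Highland, Central receive the extra seats.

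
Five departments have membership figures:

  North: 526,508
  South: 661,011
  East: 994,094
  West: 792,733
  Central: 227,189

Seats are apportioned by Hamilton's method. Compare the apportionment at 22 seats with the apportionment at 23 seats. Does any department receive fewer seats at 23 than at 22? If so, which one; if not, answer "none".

At 22 seats: North 4, South 4, East 7, West 5, Central 2.
At 23 seats: North 4, South 5, East 7, West 6, Central 1.
Central drops from 2 to 1.

Central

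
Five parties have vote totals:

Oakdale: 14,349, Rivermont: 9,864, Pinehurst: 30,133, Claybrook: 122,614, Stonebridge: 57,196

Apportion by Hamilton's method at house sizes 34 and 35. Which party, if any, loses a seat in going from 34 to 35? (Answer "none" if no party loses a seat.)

At 34 seats: Oakdale 2, Rivermont 2, Pinehurst 4, Claybrook 18, Stonebridge 8.
At 35 seats: Oakdale 2, Rivermont 1, Pinehurst 5, Claybrook 18, Stonebridge 9.
Rivermont drops from 2 to 1.

Rivermont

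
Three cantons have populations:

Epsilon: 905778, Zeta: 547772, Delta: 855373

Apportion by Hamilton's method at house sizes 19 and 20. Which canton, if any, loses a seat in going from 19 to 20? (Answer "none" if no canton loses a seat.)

none

At 19 seats: Epsilon 7, Zeta 5, Delta 7.
At 20 seats: Epsilon 8, Zeta 5, Delta 7.
No canton's allocation decreased.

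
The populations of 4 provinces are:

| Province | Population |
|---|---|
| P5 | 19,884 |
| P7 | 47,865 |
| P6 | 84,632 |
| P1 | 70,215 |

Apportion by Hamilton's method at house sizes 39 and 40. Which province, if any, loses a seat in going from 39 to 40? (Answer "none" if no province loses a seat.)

P5

At 39 seats: P5 4, P7 8, P6 15, P1 12.
At 40 seats: P5 3, P7 9, P6 15, P1 13.
P5 drops from 4 to 3.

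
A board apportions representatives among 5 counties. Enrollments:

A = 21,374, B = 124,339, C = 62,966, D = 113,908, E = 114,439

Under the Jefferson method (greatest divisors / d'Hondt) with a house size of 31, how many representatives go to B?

Standard divisor 437026/31 ≈ 14097.613; standard quotas: A 1.516, B 8.820, C 4.466, D 8.080, E 8.118.
Rounding down gives 1, 8, 4, 8, 8 = 29 seats, so the divisor must be adjusted.
With modified divisor 12686: modified quotas A 1.685, B 9.801, C 4.963, D 8.979, E 9.021.
Rounding down: A 1, B 9, C 4, D 8, E 9 (total 31).
B receives 9.

9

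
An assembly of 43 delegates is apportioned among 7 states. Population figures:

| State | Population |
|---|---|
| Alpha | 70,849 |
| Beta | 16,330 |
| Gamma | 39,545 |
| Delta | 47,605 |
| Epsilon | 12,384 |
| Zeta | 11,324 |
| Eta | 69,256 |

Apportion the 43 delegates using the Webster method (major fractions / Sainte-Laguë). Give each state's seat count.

Standard divisor 267293/43 ≈ 6216.116; standard quotas: Alpha 11.398, Beta 2.627, Gamma 6.362, Delta 7.658, Epsilon 1.992, Zeta 1.822, Eta 11.141.
Rounding to the nearest integer gives Alpha 11, Beta 3, Gamma 6, Delta 8, Epsilon 2, Zeta 2, Eta 11 — total 43, matching the house size, so no adjustment is needed.

Alpha=11, Beta=3, Gamma=6, Delta=8, Epsilon=2, Zeta=2, Eta=11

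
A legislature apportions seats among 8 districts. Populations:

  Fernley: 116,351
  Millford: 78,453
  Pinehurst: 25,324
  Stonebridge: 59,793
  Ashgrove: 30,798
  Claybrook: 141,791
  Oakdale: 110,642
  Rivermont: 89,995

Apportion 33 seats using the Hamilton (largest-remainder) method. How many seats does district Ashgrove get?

2

The standard divisor is 653147/33 ≈ 19792.333.
Standard quotas: Fernley 5.8786, Millford 3.9638, Pinehurst 1.2795, Stonebridge 3.0210, Ashgrove 1.5561, Claybrook 7.1639, Oakdale 5.5901, Rivermont 4.5470.
Lower quotas: Fernley 5, Millford 3, Pinehurst 1, Stonebridge 3, Ashgrove 1, Claybrook 7, Oakdale 5, Rivermont 4 (sum 29, leaving 4 seats).
Remainders in descending order: Millford 0.9638, Fernley 0.8786, Oakdale 0.5901, Ashgrove 0.5561, Rivermont 0.5470, Pinehurst 0.2795, Claybrook 0.1639, Stonebridge 0.0210.
The surplus seats go to Millford, Fernley, Oakdale, Ashgrove.
Ashgrove receives 2.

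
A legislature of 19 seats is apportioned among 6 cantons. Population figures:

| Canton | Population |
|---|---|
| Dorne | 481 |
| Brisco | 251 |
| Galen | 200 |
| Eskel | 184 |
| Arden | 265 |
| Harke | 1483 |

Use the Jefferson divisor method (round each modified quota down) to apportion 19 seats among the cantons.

Dorne 3, Brisco 1, Galen 1, Eskel 1, Arden 2, Harke 11

Standard divisor 2864/19 ≈ 150.737; standard quotas: Dorne 3.191, Brisco 1.665, Galen 1.327, Eskel 1.221, Arden 1.758, Harke 9.838.
Rounding down gives 3, 1, 1, 1, 1, 9 = 16 seats, so the divisor must be adjusted.
With modified divisor 130: modified quotas Dorne 3.700, Brisco 1.931, Galen 1.538, Eskel 1.415, Arden 2.038, Harke 11.408.
Rounding down: Dorne 3, Brisco 1, Galen 1, Eskel 1, Arden 2, Harke 11 (total 19).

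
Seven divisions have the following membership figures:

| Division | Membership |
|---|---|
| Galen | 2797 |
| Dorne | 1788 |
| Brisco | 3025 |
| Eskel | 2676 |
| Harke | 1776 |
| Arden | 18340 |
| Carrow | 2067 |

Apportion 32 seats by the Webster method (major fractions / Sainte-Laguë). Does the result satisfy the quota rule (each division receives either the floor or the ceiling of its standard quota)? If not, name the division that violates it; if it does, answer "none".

Arden

Standard quotas: Galen 2.757, Dorne 1.762, Brisco 2.981, Eskel 2.637, Harke 1.750, Arden 18.075, Carrow 2.037.
Webster allocation: Galen 3, Dorne 2, Brisco 3, Eskel 3, Harke 2, Arden 17, Carrow 2.
Arden has quota 18.075 (lower 18, upper 19) but receives 17 — outside the quota interval.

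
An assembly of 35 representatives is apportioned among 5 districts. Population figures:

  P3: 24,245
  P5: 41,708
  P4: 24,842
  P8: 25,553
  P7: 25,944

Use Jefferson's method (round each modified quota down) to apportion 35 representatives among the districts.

Standard divisor 142292/35 ≈ 4065.486; standard quotas: P3 5.964, P5 10.259, P4 6.110, P8 6.285, P7 6.382.
Rounding down gives 5, 10, 6, 6, 6 = 33 seats, so the divisor must be adjusted.
With modified divisor 3750: modified quotas P3 6.465, P5 11.122, P4 6.625, P8 6.814, P7 6.918.
Rounding down: P3 6, P5 11, P4 6, P8 6, P7 6 (total 35).

P3=6; P5=11; P4=6; P8=6; P7=6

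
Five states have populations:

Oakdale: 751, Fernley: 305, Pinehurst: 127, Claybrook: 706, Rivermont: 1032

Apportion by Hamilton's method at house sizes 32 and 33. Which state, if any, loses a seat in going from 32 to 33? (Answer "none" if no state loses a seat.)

Pinehurst

At 32 seats: Oakdale 8, Fernley 3, Pinehurst 2, Claybrook 8, Rivermont 11.
At 33 seats: Oakdale 9, Fernley 3, Pinehurst 1, Claybrook 8, Rivermont 12.
Pinehurst drops from 2 to 1.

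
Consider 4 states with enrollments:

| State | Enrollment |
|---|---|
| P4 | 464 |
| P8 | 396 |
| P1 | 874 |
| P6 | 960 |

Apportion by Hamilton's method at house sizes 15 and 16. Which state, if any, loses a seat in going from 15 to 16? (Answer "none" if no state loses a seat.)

none

At 15 seats: P4 3, P8 2, P1 5, P6 5.
At 16 seats: P4 3, P8 2, P1 5, P6 6.
No state's allocation decreased.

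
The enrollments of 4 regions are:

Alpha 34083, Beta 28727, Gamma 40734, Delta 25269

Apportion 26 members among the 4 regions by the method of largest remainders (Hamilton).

The standard divisor is 128813/26 ≈ 4954.346.
Standard quotas: Alpha 6.8794, Beta 5.7983, Gamma 8.2219, Delta 5.1004.
Lower quotas: Alpha 6, Beta 5, Gamma 8, Delta 5 (sum 24, leaving 2 seats).
Remainders in descending order: Alpha 0.8794, Beta 0.7983, Gamma 0.2219, Delta 0.1004.
The surplus seats go to Alpha, Beta.

Alpha: 7; Beta: 6; Gamma: 8; Delta: 5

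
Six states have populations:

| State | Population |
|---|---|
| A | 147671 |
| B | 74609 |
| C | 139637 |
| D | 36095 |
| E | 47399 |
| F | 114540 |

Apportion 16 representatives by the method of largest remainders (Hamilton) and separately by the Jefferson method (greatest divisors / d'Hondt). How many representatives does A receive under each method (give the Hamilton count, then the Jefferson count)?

Hamilton: A 4, B 2, C 4, D 1, E 2, F 3.
Jefferson: A 5, B 2, C 4, D 1, E 1, F 3.
A gets 4 under Hamilton and 5 under Jefferson.

4 and 5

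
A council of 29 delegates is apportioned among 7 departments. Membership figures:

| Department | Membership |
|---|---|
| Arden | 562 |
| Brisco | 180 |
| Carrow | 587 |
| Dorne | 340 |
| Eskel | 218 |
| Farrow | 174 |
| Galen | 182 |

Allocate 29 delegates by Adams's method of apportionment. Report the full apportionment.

Arden 7; Brisco 3; Carrow 7; Dorne 4; Eskel 3; Farrow 2; Galen 3

Standard divisor 2243/29 ≈ 77.345; standard quotas: Arden 7.266, Brisco 2.327, Carrow 7.589, Dorne 4.396, Eskel 2.819, Farrow 2.250, Galen 2.353.
Rounding up gives 8, 3, 8, 5, 3, 3, 3 = 33 seats, so the divisor must be adjusted.
With modified divisor 88: modified quotas Arden 6.386, Brisco 2.045, Carrow 6.670, Dorne 3.864, Eskel 2.477, Farrow 1.977, Galen 2.068.
Rounding up: Arden 7, Brisco 3, Carrow 7, Dorne 4, Eskel 3, Farrow 2, Galen 3 (total 29).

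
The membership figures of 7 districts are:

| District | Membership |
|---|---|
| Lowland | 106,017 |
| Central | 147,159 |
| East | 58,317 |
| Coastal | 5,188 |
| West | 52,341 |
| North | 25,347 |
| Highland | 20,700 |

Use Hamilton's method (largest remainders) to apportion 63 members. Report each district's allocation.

The standard divisor is 415069/63 ≈ 6588.397.
Standard quotas: Lowland 16.0915, Central 22.3361, East 8.8515, Coastal 0.7874, West 7.9444, North 3.8472, Highland 3.1419.
Lower quotas: Lowland 16, Central 22, East 8, Coastal 0, West 7, North 3, Highland 3 (sum 59, leaving 4 seats).
Remainders in descending order: West 0.9444, East 0.8515, North 0.8472, Coastal 0.7874, Central 0.3361, Highland 0.1419, Lowland 0.0915.
The surplus seats go to West, East, North, Coastal.

Lowland: 16; Central: 22; East: 9; Coastal: 1; West: 8; North: 4; Highland: 3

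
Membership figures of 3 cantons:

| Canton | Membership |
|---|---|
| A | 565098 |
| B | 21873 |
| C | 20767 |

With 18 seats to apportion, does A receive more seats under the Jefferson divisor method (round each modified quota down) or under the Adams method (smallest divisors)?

Jefferson: A 18, B 0, C 0.
Adams: A 16, B 1, C 1.
A gets 18 under Jefferson and 16 under Adams.

Jefferson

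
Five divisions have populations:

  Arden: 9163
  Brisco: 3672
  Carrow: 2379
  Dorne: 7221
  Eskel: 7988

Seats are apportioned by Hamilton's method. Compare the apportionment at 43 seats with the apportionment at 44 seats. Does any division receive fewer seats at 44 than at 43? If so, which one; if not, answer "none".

At 43 seats: Arden 13, Brisco 5, Carrow 4, Dorne 10, Eskel 11.
At 44 seats: Arden 13, Brisco 5, Carrow 3, Dorne 11, Eskel 12.
Carrow drops from 4 to 3.

Carrow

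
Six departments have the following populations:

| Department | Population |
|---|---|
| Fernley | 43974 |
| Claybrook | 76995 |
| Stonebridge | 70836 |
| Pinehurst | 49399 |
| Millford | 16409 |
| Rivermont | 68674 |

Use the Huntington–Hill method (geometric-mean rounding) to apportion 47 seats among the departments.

With divisor 6770: modified quotas Fernley 6.495, Claybrook 11.373, Stonebridge 10.463, Pinehurst 7.297, Millford 2.424, Rivermont 10.144.
Geometric-mean thresholds: Fernley √(6·7)=6.481, Claybrook √(11·12)=11.489, Stonebridge √(10·11)=10.488, Pinehurst √(7·8)=7.483, Millford √(2·3)=2.449, Rivermont √(10·11)=10.488.
Each quota rounded against its threshold gives Fernley 7, Claybrook 11, Stonebridge 10, Pinehurst 7, Millford 2, Rivermont 10 (total 47).

Fernley=7, Claybrook=11, Stonebridge=10, Pinehurst=7, Millford=2, Rivermont=10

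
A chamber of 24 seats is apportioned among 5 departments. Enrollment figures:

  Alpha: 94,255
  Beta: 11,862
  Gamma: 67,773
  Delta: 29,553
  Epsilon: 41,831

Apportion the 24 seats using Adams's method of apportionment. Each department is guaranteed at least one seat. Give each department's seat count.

Standard divisor 245274/24 ≈ 10219.75; standard quotas: Alpha 9.223, Beta 1.161, Gamma 6.632, Delta 2.892, Epsilon 4.093.
Rounding up gives 10, 2, 7, 3, 5 = 27 seats, so the divisor must be adjusted.
With modified divisor 11500: modified quotas Alpha 8.196, Beta 1.031, Gamma 5.893, Delta 2.570, Epsilon 3.637.
Rounding up: Alpha 9, Beta 2, Gamma 6, Delta 3, Epsilon 4 (total 24).

Alpha 9; Beta 2; Gamma 6; Delta 3; Epsilon 4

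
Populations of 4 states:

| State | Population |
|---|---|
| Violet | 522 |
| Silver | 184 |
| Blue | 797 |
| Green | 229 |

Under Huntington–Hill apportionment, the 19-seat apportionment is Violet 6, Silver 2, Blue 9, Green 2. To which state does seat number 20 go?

Green

Priority for the next seat is population ÷ (√(s·(s+1))).
Priorities: Violet 80.546, Silver 75.118, Blue 84.011, Green 93.489.
Highest priority: Green.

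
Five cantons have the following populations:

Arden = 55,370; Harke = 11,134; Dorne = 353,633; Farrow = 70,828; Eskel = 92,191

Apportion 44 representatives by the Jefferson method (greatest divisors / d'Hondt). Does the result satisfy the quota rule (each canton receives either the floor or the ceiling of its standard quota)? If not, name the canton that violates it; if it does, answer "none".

Dorne

Standard quotas: Arden 4.178, Harke 0.840, Dorne 26.682, Farrow 5.344, Eskel 6.956.
Jefferson allocation: Arden 4, Harke 0, Dorne 28, Farrow 5, Eskel 7.
Dorne has quota 26.682 (lower 26, upper 27) but receives 28 — outside the quota interval.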